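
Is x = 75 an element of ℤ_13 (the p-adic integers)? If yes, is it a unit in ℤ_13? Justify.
x ∈ ℤ_13^× (unit); v_13(x) = 0

ℤ_13 = {x ∈ ℚ_13 : v_13(x) ≥ 0} and ℤ_13^× = {x ∈ ℤ_13 : v_13(x) = 0}. Here v_13(75) = v_13(num) − v_13(den) = 0; compare against these criteria.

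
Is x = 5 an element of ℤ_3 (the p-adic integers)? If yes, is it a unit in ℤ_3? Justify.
x ∈ ℤ_3^× (unit); v_3(x) = 0

ℤ_3 = {x ∈ ℚ_3 : v_3(x) ≥ 0} and ℤ_3^× = {x ∈ ℤ_3 : v_3(x) = 0}. Here v_3(5) = v_3(num) − v_3(den) = 0; compare against these criteria.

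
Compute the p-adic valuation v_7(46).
v_7(46) = 0

v_7(n) is the largest exponent k such that 7^k divides n. Factor out: 46 = 7^0 · 46. (Sign doesn't affect v_p.) So v_7(46) = 0.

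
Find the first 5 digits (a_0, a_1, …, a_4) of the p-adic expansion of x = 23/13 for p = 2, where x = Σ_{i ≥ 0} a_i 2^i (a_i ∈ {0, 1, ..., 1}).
(a_0, …, a_4) = (1, 1, 0, 0, 1)

v_2(23/13) = 0 (numerator and denominator both coprime to 2), so x ∈ ℤ_2^×. Compute digits iteratively via a_i = x_i mod 2, x_{i+1} = (x_i − a_i)/2, with x_0 = x:
  x_0 = 23/13;  a_0 = 1;  x_1 = (x_0 − 1)/2 = 5/13
  x_1 = 5/13;  a_1 = 1;  x_2 = (x_1 − 1)/2 = -4/13
  x_2 = -4/13;  a_2 = 0;  x_3 = (x_2 − 0)/2 = -2/13
  x_3 = -2/13;  a_3 = 0;  x_4 = (x_3 − 0)/2 = -1/13
  x_4 = -1/13;  a_4 = 1;  x_5 = (x_4 − 1)/2 = -7/13
Digits: (1, 1, 0, 0, 1).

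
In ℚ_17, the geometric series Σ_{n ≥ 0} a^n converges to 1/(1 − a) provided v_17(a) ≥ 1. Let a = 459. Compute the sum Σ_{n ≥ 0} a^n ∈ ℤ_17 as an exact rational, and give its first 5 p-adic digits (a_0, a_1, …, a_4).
Σ a^n = 1/(1 − a) = -1/458;  first 5 digits = (1, 10, 16, 5, 8)

v_17(a) = 1 ≥ 1, so the series converges in ℤ_17 to 1/(1 − a) = 1/(1 − 459) = -1/458. Expand this rational in ℤ_17: compute digits iteratively via d_i = x_i mod 17, x_{i+1} = (x_i − d_i)/17. The first 5 digits are (1, 10, 16, 5, 8).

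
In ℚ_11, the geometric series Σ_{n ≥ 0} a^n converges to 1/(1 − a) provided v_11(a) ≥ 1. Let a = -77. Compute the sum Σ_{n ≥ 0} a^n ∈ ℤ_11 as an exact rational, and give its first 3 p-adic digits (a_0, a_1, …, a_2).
Σ a^n = 1/(1 − a) = 1/78;  first 3 digits = (1, 4, 4)

v_11(a) = 1 ≥ 1, so the series converges in ℤ_11 to 1/(1 − a) = 1/(1 − (-77)) = 1/78. Expand this rational in ℤ_11: compute digits iteratively via d_i = x_i mod 11, x_{i+1} = (x_i − d_i)/11. The first 3 digits are (1, 4, 4).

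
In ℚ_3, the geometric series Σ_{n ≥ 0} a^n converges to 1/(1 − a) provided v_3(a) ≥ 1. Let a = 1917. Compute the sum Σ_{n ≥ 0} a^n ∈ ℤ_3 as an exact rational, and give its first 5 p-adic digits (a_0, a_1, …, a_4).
Σ a^n = 1/(1 − a) = -1/1916;  first 5 digits = (1, 0, 0, 2, 2)

v_3(a) = 3 ≥ 1, so the series converges in ℤ_3 to 1/(1 − a) = 1/(1 − 1917) = -1/1916. Expand this rational in ℤ_3: compute digits iteratively via d_i = x_i mod 3, x_{i+1} = (x_i − d_i)/3. The first 5 digits are (1, 0, 0, 2, 2).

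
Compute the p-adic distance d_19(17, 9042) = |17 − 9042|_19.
d_19(17, 9042) = 1/361

Step 1 — x − y = 17 − 9042 = -9025. Step 2 — v_19(-9025) = 2 (factor: -9025 = −(19^2 · 25); the sign does not affect v_p). Step 3 — |x − y|_19 = 19^{-2} = 1/361.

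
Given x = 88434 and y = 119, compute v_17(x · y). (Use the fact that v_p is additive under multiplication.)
v_17(10523646) = 4

v_p(x) = 3 (factor: 88434 = 17^3 · 18); v_p(y) = 1 (factor: 119 = 17^1 · 7). Additivity: v_p(xy) = v_p(x) + v_p(y) = 3 + 1 = 4. (Direct check: xy = 10523646 = 17^4 · (126).)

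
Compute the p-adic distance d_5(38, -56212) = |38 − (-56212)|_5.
d_5(38, -56212) = 1/3125

Step 1 — x − y = 38 − (-56212) = 56250. Step 2 — v_5(56250) = 5 (factor: 56250 = (5^5 · 18); the sign does not affect v_p). Step 3 — |x − y|_5 = 5^{-5} = 1/3125.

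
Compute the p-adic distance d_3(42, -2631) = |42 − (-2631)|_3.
d_3(42, -2631) = 1/243

Step 1 — x − y = 42 − (-2631) = 2673. Step 2 — v_3(2673) = 5 (factor: 2673 = (3^5 · 11); the sign does not affect v_p). Step 3 — |x − y|_3 = 3^{-5} = 1/243.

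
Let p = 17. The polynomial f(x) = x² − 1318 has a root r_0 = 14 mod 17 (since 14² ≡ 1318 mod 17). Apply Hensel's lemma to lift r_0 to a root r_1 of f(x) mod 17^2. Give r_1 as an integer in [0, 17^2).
r_1 = 116 (mod 289)

Hensel's recurrence: r_{i+1} = r_i − f(r_i)·(f′(r_i))^{-1} mod 17^{i+2}, with f′(x) = 2x. Iterate:
  r_0 = 14 (mod 17)
  r_1 = 116 (mod 289)
Final: r_1 = 116, and one checks f(r_1) ≡ 0 mod 17^2.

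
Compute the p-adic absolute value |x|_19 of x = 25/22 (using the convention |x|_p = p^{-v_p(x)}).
|25/22|_19 = 1

Step 1 — compute v_19(x) by factoring powers of 19 out of the numerator and denominator: v_19(25/22) = 0. Step 2 — apply |x|_p = p^{-v_p(x)} = 19^{0} = 1.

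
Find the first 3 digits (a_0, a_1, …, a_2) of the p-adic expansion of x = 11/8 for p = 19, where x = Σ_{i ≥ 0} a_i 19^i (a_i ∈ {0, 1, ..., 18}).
(a_0, …, a_2) = (18, 11, 16)

v_19(11/8) = 0 (numerator and denominator both coprime to 19), so x ∈ ℤ_19^×. Compute digits iteratively via a_i = x_i mod 19, x_{i+1} = (x_i − a_i)/19, with x_0 = x:
  x_0 = 11/8;  a_0 = 18;  x_1 = (x_0 − 18)/19 = -7/8
  x_1 = -7/8;  a_1 = 11;  x_2 = (x_1 − 11)/19 = -5/8
  x_2 = -5/8;  a_2 = 16;  x_3 = (x_2 − 16)/19 = -7/8
Digits: (18, 11, 16).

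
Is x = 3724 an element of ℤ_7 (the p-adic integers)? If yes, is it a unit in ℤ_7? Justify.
x ∈ ℤ_7 but not a unit; v_7(x) = 2 > 0

ℤ_7 = {x ∈ ℚ_7 : v_7(x) ≥ 0} and ℤ_7^× = {x ∈ ℤ_7 : v_7(x) = 0}. Here v_7(3724) = v_7(num) − v_7(den) = 2; compare against these criteria.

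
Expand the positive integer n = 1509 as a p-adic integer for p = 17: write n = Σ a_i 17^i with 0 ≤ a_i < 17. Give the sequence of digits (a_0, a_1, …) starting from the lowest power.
(a_0, a_1, …) = (13, 3, 5)

Repeated division by 17 gives the digits low-to-high: 1509 = 13 + 3·17^1 + 5·17^2. Digit sequence: (13, 3, 5).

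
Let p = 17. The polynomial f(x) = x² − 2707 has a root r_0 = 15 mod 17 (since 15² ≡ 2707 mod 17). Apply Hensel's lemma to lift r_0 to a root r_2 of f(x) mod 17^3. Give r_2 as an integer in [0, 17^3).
r_2 = 406 (mod 4913)

Hensel's recurrence: r_{i+1} = r_i − f(r_i)·(f′(r_i))^{-1} mod 17^{i+2}, with f′(x) = 2x. Iterate:
  r_0 = 15 (mod 17)
  r_1 = 117 (mod 289)
  r_2 = 406 (mod 4913)
Final: r_2 = 406, and one checks f(r_2) ≡ 0 mod 17^3.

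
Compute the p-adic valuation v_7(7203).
v_7(7203) = 4

v_7(n) is the largest exponent k such that 7^k divides n. Factor out: 7203 = 7^4 · 3. (Sign doesn't affect v_p.) So v_7(7203) = 4.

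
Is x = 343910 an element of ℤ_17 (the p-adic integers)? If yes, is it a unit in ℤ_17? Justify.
x ∈ ℤ_17 but not a unit; v_17(x) = 3 > 0

ℤ_17 = {x ∈ ℚ_17 : v_17(x) ≥ 0} and ℤ_17^× = {x ∈ ℤ_17 : v_17(x) = 0}. Here v_17(343910) = v_17(num) − v_17(den) = 3; compare against these criteria.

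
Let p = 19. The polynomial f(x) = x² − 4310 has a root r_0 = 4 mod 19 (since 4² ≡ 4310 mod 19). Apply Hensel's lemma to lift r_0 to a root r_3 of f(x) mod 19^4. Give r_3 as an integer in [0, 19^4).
r_3 = 89437 (mod 130321)

Hensel's recurrence: r_{i+1} = r_i − f(r_i)·(f′(r_i))^{-1} mod 19^{i+2}, with f′(x) = 2x. Iterate:
  r_0 = 4 (mod 19)
  r_1 = 270 (mod 361)
  r_2 = 270 (mod 6859)
  r_3 = 89437 (mod 130321)
Final: r_3 = 89437, and one checks f(r_3) ≡ 0 mod 19^4.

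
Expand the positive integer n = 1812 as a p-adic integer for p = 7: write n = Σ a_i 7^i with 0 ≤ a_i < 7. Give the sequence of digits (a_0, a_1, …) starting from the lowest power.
(a_0, a_1, …) = (6, 6, 1, 5)

Repeated division by 7 gives the digits low-to-high: 1812 = 6 + 6·7^1 + 1·7^2 + 5·7^3. Digit sequence: (6, 6, 1, 5).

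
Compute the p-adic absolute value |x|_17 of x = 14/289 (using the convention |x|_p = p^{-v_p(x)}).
|14/289|_17 = 289

Step 1 — compute v_17(x) by factoring powers of 17 out of the numerator and denominator: v_17(14/289) = -2. Step 2 — apply |x|_p = p^{-v_p(x)} = 17^{2} = 289.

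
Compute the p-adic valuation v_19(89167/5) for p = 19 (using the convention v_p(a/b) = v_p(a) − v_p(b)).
v_19(89167/5) = 3

Factor powers of 19 from the numerator and denominator of the reduced fraction: 89167 = 19^3 · 13 and 5 = 19^0 · 5. Apply v_p(a/b) = v_p(a) − v_p(b): v_19(89167/5) = 3 − 0 = 3.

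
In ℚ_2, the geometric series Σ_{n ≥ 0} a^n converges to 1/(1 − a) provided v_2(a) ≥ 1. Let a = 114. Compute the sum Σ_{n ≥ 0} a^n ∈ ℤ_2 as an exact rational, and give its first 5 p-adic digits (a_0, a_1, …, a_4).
Σ a^n = 1/(1 − a) = -1/113;  first 5 digits = (1, 1, 1, 1, 0)

v_2(a) = 1 ≥ 1, so the series converges in ℤ_2 to 1/(1 − a) = 1/(1 − 114) = -1/113. Expand this rational in ℤ_2: compute digits iteratively via d_i = x_i mod 2, x_{i+1} = (x_i − d_i)/2. The first 5 digits are (1, 1, 1, 1, 0).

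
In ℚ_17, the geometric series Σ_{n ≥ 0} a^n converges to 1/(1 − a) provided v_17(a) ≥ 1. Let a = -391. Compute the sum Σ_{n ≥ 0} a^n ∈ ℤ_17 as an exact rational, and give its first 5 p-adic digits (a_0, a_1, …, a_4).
Σ a^n = 1/(1 − a) = 1/392;  first 5 digits = (1, 11, 0, 2, 4)

v_17(a) = 1 ≥ 1, so the series converges in ℤ_17 to 1/(1 − a) = 1/(1 − (-391)) = 1/392. Expand this rational in ℤ_17: compute digits iteratively via d_i = x_i mod 17, x_{i+1} = (x_i − d_i)/17. The first 5 digits are (1, 11, 0, 2, 4).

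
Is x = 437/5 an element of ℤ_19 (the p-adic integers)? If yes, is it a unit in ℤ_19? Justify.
x ∈ ℤ_19 but not a unit; v_19(x) = 1 > 0

ℤ_19 = {x ∈ ℚ_19 : v_19(x) ≥ 0} and ℤ_19^× = {x ∈ ℤ_19 : v_19(x) = 0}. Here v_19(437/5) = v_19(num) − v_19(den) = 1; compare against these criteria.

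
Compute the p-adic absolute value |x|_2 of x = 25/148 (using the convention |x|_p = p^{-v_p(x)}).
|25/148|_2 = 4

Step 1 — compute v_2(x) by factoring powers of 2 out of the numerator and denominator: v_2(25/148) = -2. Step 2 — apply |x|_p = p^{-v_p(x)} = 2^{2} = 4.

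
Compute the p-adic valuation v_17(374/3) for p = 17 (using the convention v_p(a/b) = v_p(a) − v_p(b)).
v_17(374/3) = 1

Factor powers of 17 from the numerator and denominator of the reduced fraction: 374 = 17^1 · 22 and 3 = 17^0 · 3. Apply v_p(a/b) = v_p(a) − v_p(b): v_17(374/3) = 1 − 0 = 1.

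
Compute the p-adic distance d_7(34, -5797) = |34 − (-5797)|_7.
d_7(34, -5797) = 1/343

Step 1 — x − y = 34 − (-5797) = 5831. Step 2 — v_7(5831) = 3 (factor: 5831 = (7^3 · 17); the sign does not affect v_p). Step 3 — |x − y|_7 = 7^{-3} = 1/343.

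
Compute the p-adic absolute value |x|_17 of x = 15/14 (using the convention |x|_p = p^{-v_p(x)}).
|15/14|_17 = 1

Step 1 — compute v_17(x) by factoring powers of 17 out of the numerator and denominator: v_17(15/14) = 0. Step 2 — apply |x|_p = p^{-v_p(x)} = 17^{0} = 1.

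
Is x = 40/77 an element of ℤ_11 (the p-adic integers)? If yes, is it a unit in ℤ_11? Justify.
x ∉ ℤ_11 (v_11(x) = -1 < 0)

ℤ_11 = {x ∈ ℚ_11 : v_11(x) ≥ 0} and ℤ_11^× = {x ∈ ℤ_11 : v_11(x) = 0}. Here v_11(40/77) = v_11(num) − v_11(den) = -1; compare against these criteria.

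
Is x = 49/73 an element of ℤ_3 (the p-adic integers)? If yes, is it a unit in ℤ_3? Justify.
x ∈ ℤ_3^× (unit); v_3(x) = 0

ℤ_3 = {x ∈ ℚ_3 : v_3(x) ≥ 0} and ℤ_3^× = {x ∈ ℤ_3 : v_3(x) = 0}. Here v_3(49/73) = v_3(num) − v_3(den) = 0; compare against these criteria.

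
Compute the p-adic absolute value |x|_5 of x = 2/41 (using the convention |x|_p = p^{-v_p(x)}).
|2/41|_5 = 1

Step 1 — compute v_5(x) by factoring powers of 5 out of the numerator and denominator: v_5(2/41) = 0. Step 2 — apply |x|_p = p^{-v_p(x)} = 5^{0} = 1.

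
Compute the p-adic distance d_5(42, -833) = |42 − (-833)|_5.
d_5(42, -833) = 1/125

Step 1 — x − y = 42 − (-833) = 875. Step 2 — v_5(875) = 3 (factor: 875 = (5^3 · 7); the sign does not affect v_p). Step 3 — |x − y|_5 = 5^{-3} = 1/125.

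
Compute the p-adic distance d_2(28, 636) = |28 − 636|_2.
d_2(28, 636) = 1/32

Step 1 — x − y = 28 − 636 = -608. Step 2 — v_2(-608) = 5 (factor: -608 = −(2^5 · 19); the sign does not affect v_p). Step 3 — |x − y|_2 = 2^{-5} = 1/32.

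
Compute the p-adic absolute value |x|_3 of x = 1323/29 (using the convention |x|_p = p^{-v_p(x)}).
|1323/29|_3 = 1/27

Step 1 — compute v_3(x) by factoring powers of 3 out of the numerator and denominator: v_3(1323/29) = 3. Step 2 — apply |x|_p = p^{-v_p(x)} = 3^{-3} = 1/27.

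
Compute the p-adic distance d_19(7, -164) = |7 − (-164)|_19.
d_19(7, -164) = 1/19

Step 1 — x − y = 7 − (-164) = 171. Step 2 — v_19(171) = 1 (factor: 171 = (19^1 · 9); the sign does not affect v_p). Step 3 — |x − y|_19 = 19^{-1} = 1/19.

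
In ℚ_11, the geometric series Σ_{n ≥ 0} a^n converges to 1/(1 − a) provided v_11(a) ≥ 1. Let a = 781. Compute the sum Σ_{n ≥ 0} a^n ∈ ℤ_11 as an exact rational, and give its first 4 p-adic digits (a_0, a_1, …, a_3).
Σ a^n = 1/(1 − a) = -1/780;  first 4 digits = (1, 5, 9, 0)

v_11(a) = 1 ≥ 1, so the series converges in ℤ_11 to 1/(1 − a) = 1/(1 − 781) = -1/780. Expand this rational in ℤ_11: compute digits iteratively via d_i = x_i mod 11, x_{i+1} = (x_i − d_i)/11. The first 4 digits are (1, 5, 9, 0).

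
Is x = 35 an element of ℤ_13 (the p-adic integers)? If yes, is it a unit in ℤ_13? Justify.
x ∈ ℤ_13^× (unit); v_13(x) = 0

ℤ_13 = {x ∈ ℚ_13 : v_13(x) ≥ 0} and ℤ_13^× = {x ∈ ℤ_13 : v_13(x) = 0}. Here v_13(35) = v_13(num) − v_13(den) = 0; compare against these criteria.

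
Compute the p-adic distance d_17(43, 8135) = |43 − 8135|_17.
d_17(43, 8135) = 1/289

Step 1 — x − y = 43 − 8135 = -8092. Step 2 — v_17(-8092) = 2 (factor: -8092 = −(17^2 · 28); the sign does not affect v_p). Step 3 — |x − y|_17 = 17^{-2} = 1/289.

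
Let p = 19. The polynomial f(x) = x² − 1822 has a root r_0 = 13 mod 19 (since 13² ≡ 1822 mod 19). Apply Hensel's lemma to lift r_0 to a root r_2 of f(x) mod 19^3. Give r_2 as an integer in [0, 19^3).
r_2 = 5200 (mod 6859)

Hensel's recurrence: r_{i+1} = r_i − f(r_i)·(f′(r_i))^{-1} mod 19^{i+2}, with f′(x) = 2x. Iterate:
  r_0 = 13 (mod 19)
  r_1 = 146 (mod 361)
  r_2 = 5200 (mod 6859)
Final: r_2 = 5200, and one checks f(r_2) ≡ 0 mod 19^3.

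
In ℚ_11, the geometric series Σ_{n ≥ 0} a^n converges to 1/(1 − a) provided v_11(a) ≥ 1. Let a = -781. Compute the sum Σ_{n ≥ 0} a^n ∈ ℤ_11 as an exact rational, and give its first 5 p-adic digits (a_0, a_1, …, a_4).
Σ a^n = 1/(1 − a) = 1/782;  first 5 digits = (1, 6, 7, 2, 7)

v_11(a) = 1 ≥ 1, so the series converges in ℤ_11 to 1/(1 − a) = 1/(1 − (-781)) = 1/782. Expand this rational in ℤ_11: compute digits iteratively via d_i = x_i mod 11, x_{i+1} = (x_i − d_i)/11. The first 5 digits are (1, 6, 7, 2, 7).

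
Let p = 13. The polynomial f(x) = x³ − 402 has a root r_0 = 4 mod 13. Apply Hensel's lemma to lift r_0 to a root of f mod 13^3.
r_2 = 1018 (mod 2197)

Hensel: r_{i+1} = r_i − f(r_i)/f′(r_i) mod 13^{i+2}, where f′(x) = 3x². Iterate:
  r_0 = 4 (mod 13)
  r_1 = 4 (mod 169)
  r_2 = 1018 (mod 2197)
Final: r = 1018 with f(r) ≡ 0 mod 13^3.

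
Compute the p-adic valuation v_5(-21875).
v_5(-21875) = 5

v_5(n) is the largest exponent k such that 5^k divides n. Factor out: -21875 = -5^5 · 7. (Sign doesn't affect v_p.) So v_5(-21875) = 5.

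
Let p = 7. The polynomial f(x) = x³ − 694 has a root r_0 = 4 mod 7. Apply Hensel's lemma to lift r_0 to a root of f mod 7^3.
r_2 = 305 (mod 343)

Hensel: r_{i+1} = r_i − f(r_i)/f′(r_i) mod 7^{i+2}, where f′(x) = 3x². Iterate:
  r_0 = 4 (mod 7)
  r_1 = 11 (mod 49)
  r_2 = 305 (mod 343)
Final: r = 305 with f(r) ≡ 0 mod 7^3.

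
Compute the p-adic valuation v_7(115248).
v_7(115248) = 4

v_7(n) is the largest exponent k such that 7^k divides n. Factor out: 115248 = 7^4 · 48. (Sign doesn't affect v_p.) So v_7(115248) = 4.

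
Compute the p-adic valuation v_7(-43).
v_7(-43) = 0

v_7(n) is the largest exponent k such that 7^k divides n. Factor out: -43 = -7^0 · 43. (Sign doesn't affect v_p.) So v_7(-43) = 0.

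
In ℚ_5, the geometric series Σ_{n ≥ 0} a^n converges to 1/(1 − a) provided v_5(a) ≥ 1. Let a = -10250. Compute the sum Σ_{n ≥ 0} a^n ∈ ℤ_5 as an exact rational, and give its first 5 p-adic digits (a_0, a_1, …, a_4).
Σ a^n = 1/(1 − a) = 1/10251;  first 5 digits = (1, 0, 0, 3, 3)

v_5(a) = 3 ≥ 1, so the series converges in ℤ_5 to 1/(1 − a) = 1/(1 − (-10250)) = 1/10251. Expand this rational in ℤ_5: compute digits iteratively via d_i = x_i mod 5, x_{i+1} = (x_i − d_i)/5. The first 5 digits are (1, 0, 0, 3, 3).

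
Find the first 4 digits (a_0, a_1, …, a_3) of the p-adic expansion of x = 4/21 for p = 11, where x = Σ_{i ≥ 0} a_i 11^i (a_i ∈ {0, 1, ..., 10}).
(a_0, …, a_3) = (7, 2, 5, 10)

v_11(4/21) = 0 (numerator and denominator both coprime to 11), so x ∈ ℤ_11^×. Compute digits iteratively via a_i = x_i mod 11, x_{i+1} = (x_i − a_i)/11, with x_0 = x:
  x_0 = 4/21;  a_0 = 7;  x_1 = (x_0 − 7)/11 = -13/21
  x_1 = -13/21;  a_1 = 2;  x_2 = (x_1 − 2)/11 = -5/21
  x_2 = -5/21;  a_2 = 5;  x_3 = (x_2 − 5)/11 = -10/21
  x_3 = -10/21;  a_3 = 10;  x_4 = (x_3 − 10)/11 = -20/21
Digits: (7, 2, 5, 10).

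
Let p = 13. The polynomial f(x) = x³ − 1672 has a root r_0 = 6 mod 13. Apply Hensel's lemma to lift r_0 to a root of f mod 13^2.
r_1 = 32 (mod 169)

Hensel: r_{i+1} = r_i − f(r_i)/f′(r_i) mod 13^{i+2}, where f′(x) = 3x². Iterate:
  r_0 = 6 (mod 13)
  r_1 = 32 (mod 169)
Final: r = 32 with f(r) ≡ 0 mod 13^2.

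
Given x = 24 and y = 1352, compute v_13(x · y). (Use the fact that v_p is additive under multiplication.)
v_13(32448) = 2

v_p(x) = 0 (factor: 24 = 13^0 · 24); v_p(y) = 2 (factor: 1352 = 13^2 · 8). Additivity: v_p(xy) = v_p(x) + v_p(y) = 0 + 2 = 2. (Direct check: xy = 32448 = 13^2 · (192).)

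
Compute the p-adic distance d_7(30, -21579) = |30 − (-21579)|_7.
d_7(30, -21579) = 1/2401

Step 1 — x − y = 30 − (-21579) = 21609. Step 2 — v_7(21609) = 4 (factor: 21609 = (7^4 · 9); the sign does not affect v_p). Step 3 — |x − y|_7 = 7^{-4} = 1/2401.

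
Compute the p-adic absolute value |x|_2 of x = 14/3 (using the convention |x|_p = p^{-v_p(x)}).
|14/3|_2 = 1/2

Step 1 — compute v_2(x) by factoring powers of 2 out of the numerator and denominator: v_2(14/3) = 1. Step 2 — apply |x|_p = p^{-v_p(x)} = 2^{-1} = 1/2.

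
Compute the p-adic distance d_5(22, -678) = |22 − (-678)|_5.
d_5(22, -678) = 1/25

Step 1 — x − y = 22 − (-678) = 700. Step 2 — v_5(700) = 2 (factor: 700 = (5^2 · 28); the sign does not affect v_p). Step 3 — |x − y|_5 = 5^{-2} = 1/25.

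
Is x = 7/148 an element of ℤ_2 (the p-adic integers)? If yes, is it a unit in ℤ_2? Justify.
x ∉ ℤ_2 (v_2(x) = -2 < 0)

ℤ_2 = {x ∈ ℚ_2 : v_2(x) ≥ 0} and ℤ_2^× = {x ∈ ℤ_2 : v_2(x) = 0}. Here v_2(7/148) = v_2(num) − v_2(den) = -2; compare against these criteria.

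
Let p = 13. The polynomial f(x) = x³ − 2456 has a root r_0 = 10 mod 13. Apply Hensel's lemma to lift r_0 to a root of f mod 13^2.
r_1 = 114 (mod 169)

Hensel: r_{i+1} = r_i − f(r_i)/f′(r_i) mod 13^{i+2}, where f′(x) = 3x². Iterate:
  r_0 = 10 (mod 13)
  r_1 = 114 (mod 169)
Final: r = 114 with f(r) ≡ 0 mod 13^2.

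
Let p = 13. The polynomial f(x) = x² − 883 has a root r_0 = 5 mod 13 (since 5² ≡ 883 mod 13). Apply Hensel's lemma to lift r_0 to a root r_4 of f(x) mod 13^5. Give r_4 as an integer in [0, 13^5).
r_4 = 269612 (mod 371293)

Hensel's recurrence: r_{i+1} = r_i − f(r_i)·(f′(r_i))^{-1} mod 13^{i+2}, with f′(x) = 2x. Iterate:
  r_0 = 5 (mod 13)
  r_1 = 57 (mod 169)
  r_2 = 1578 (mod 2197)
  r_3 = 12563 (mod 28561)
  r_4 = 269612 (mod 371293)
Final: r_4 = 269612, and one checks f(r_4) ≡ 0 mod 13^5.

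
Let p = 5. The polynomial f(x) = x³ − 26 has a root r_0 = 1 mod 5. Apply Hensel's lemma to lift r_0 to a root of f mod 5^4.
r_3 = 426 (mod 625)

Hensel: r_{i+1} = r_i − f(r_i)/f′(r_i) mod 5^{i+2}, where f′(x) = 3x². Iterate:
  r_0 = 1 (mod 5)
  r_1 = 1 (mod 25)
  r_2 = 51 (mod 125)
  r_3 = 426 (mod 625)
Final: r = 426 with f(r) ≡ 0 mod 5^4.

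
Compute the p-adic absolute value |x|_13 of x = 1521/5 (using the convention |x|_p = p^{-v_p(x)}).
|1521/5|_13 = 1/169

Step 1 — compute v_13(x) by factoring powers of 13 out of the numerator and denominator: v_13(1521/5) = 2. Step 2 — apply |x|_p = p^{-v_p(x)} = 13^{-2} = 1/169.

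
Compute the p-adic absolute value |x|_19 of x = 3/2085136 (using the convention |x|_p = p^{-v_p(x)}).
|3/2085136|_19 = 130321

Step 1 — compute v_19(x) by factoring powers of 19 out of the numerator and denominator: v_19(3/2085136) = -4. Step 2 — apply |x|_p = p^{-v_p(x)} = 19^{4} = 130321.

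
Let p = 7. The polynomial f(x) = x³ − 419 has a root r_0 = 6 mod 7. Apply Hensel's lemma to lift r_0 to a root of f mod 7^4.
r_3 = 1560 (mod 2401)

Hensel: r_{i+1} = r_i − f(r_i)/f′(r_i) mod 7^{i+2}, where f′(x) = 3x². Iterate:
  r_0 = 6 (mod 7)
  r_1 = 41 (mod 49)
  r_2 = 188 (mod 343)
  r_3 = 1560 (mod 2401)
Final: r = 1560 with f(r) ≡ 0 mod 7^4.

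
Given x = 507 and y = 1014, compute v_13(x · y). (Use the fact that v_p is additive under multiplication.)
v_13(514098) = 4

v_p(x) = 2 (factor: 507 = 13^2 · 3); v_p(y) = 2 (factor: 1014 = 13^2 · 6). Additivity: v_p(xy) = v_p(x) + v_p(y) = 2 + 2 = 4. (Direct check: xy = 514098 = 13^4 · (18).)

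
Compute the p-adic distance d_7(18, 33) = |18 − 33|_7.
d_7(18, 33) = 1

Step 1 — x − y = 18 − 33 = -15. Step 2 — v_7(-15) = 0 (factor: -15 = −(7^0 · 15); the sign does not affect v_p). Step 3 — |x − y|_7 = 7^{0} = 1.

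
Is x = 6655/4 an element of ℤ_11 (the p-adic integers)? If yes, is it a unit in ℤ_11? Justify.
x ∈ ℤ_11 but not a unit; v_11(x) = 3 > 0

ℤ_11 = {x ∈ ℚ_11 : v_11(x) ≥ 0} and ℤ_11^× = {x ∈ ℤ_11 : v_11(x) = 0}. Here v_11(6655/4) = v_11(num) − v_11(den) = 3; compare against these criteria.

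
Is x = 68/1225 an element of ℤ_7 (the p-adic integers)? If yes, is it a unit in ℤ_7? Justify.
x ∉ ℤ_7 (v_7(x) = -2 < 0)

ℤ_7 = {x ∈ ℚ_7 : v_7(x) ≥ 0} and ℤ_7^× = {x ∈ ℤ_7 : v_7(x) = 0}. Here v_7(68/1225) = v_7(num) − v_7(den) = -2; compare against these criteria.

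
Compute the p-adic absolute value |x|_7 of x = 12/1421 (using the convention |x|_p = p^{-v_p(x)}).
|12/1421|_7 = 49

Step 1 — compute v_7(x) by factoring powers of 7 out of the numerator and denominator: v_7(12/1421) = -2. Step 2 — apply |x|_p = p^{-v_p(x)} = 7^{2} = 49.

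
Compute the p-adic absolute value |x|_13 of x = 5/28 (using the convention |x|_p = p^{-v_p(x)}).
|5/28|_13 = 1

Step 1 — compute v_13(x) by factoring powers of 13 out of the numerator and denominator: v_13(5/28) = 0. Step 2 — apply |x|_p = p^{-v_p(x)} = 13^{0} = 1.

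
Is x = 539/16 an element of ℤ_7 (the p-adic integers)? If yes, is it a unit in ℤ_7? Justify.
x ∈ ℤ_7 but not a unit; v_7(x) = 2 > 0

ℤ_7 = {x ∈ ℚ_7 : v_7(x) ≥ 0} and ℤ_7^× = {x ∈ ℤ_7 : v_7(x) = 0}. Here v_7(539/16) = v_7(num) − v_7(den) = 2; compare against these criteria.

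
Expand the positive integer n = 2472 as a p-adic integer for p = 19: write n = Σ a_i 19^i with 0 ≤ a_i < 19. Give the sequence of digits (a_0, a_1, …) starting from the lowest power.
(a_0, a_1, …) = (2, 16, 6)

Repeated division by 19 gives the digits low-to-high: 2472 = 2 + 16·19^1 + 6·19^2. Digit sequence: (2, 16, 6).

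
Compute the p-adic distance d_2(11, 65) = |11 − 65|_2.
d_2(11, 65) = 1/2

Step 1 — x − y = 11 − 65 = -54. Step 2 — v_2(-54) = 1 (factor: -54 = −(2^1 · 27); the sign does not affect v_p). Step 3 — |x − y|_2 = 2^{-1} = 1/2.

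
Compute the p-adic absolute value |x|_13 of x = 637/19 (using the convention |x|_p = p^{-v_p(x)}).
|637/19|_13 = 1/13

Step 1 — compute v_13(x) by factoring powers of 13 out of the numerator and denominator: v_13(637/19) = 1. Step 2 — apply |x|_p = p^{-v_p(x)} = 13^{-1} = 1/13.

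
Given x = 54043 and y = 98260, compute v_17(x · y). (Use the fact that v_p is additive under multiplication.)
v_17(5310265180) = 6

v_p(x) = 3 (factor: 54043 = 17^3 · 11); v_p(y) = 3 (factor: 98260 = 17^3 · 20). Additivity: v_p(xy) = v_p(x) + v_p(y) = 3 + 3 = 6. (Direct check: xy = 5310265180 = 17^6 · (220).)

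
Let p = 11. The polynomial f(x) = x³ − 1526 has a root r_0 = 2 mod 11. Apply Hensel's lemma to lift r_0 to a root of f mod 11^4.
r_3 = 3940 (mod 14641)

Hensel: r_{i+1} = r_i − f(r_i)/f′(r_i) mod 11^{i+2}, where f′(x) = 3x². Iterate:
  r_0 = 2 (mod 11)
  r_1 = 68 (mod 121)
  r_2 = 1278 (mod 1331)
  r_3 = 3940 (mod 14641)
Final: r = 3940 with f(r) ≡ 0 mod 11^4.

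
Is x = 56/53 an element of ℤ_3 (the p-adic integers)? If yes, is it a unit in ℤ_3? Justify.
x ∈ ℤ_3^× (unit); v_3(x) = 0

ℤ_3 = {x ∈ ℚ_3 : v_3(x) ≥ 0} and ℤ_3^× = {x ∈ ℤ_3 : v_3(x) = 0}. Here v_3(56/53) = v_3(num) − v_3(den) = 0; compare against these criteria.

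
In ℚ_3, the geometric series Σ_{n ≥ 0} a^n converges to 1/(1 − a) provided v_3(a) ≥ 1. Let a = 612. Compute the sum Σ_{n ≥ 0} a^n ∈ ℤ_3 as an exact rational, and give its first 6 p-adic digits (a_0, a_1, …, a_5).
Σ a^n = 1/(1 − a) = -1/611;  first 6 digits = (1, 0, 2, 1, 2, 1)

v_3(a) = 2 ≥ 1, so the series converges in ℤ_3 to 1/(1 − a) = 1/(1 − 612) = -1/611. Expand this rational in ℤ_3: compute digits iteratively via d_i = x_i mod 3, x_{i+1} = (x_i − d_i)/3. The first 6 digits are (1, 0, 2, 1, 2, 1).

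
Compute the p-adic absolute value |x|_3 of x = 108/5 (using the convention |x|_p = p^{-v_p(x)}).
|108/5|_3 = 1/27

Step 1 — compute v_3(x) by factoring powers of 3 out of the numerator and denominator: v_3(108/5) = 3. Step 2 — apply |x|_p = p^{-v_p(x)} = 3^{-3} = 1/27.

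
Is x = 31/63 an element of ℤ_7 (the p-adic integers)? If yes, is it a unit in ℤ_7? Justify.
x ∉ ℤ_7 (v_7(x) = -1 < 0)

ℤ_7 = {x ∈ ℚ_7 : v_7(x) ≥ 0} and ℤ_7^× = {x ∈ ℤ_7 : v_7(x) = 0}. Here v_7(31/63) = v_7(num) − v_7(den) = -1; compare against these criteria.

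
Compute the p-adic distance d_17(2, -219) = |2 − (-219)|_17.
d_17(2, -219) = 1/17

Step 1 — x − y = 2 − (-219) = 221. Step 2 — v_17(221) = 1 (factor: 221 = (17^1 · 13); the sign does not affect v_p). Step 3 — |x − y|_17 = 17^{-1} = 1/17.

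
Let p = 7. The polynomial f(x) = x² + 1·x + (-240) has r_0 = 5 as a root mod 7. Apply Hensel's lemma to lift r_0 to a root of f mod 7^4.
r_3 = 2385 (mod 2401)

Hensel: r_{i+1} = r_i − f(r_i)·(f′(r_i))^{-1} mod 7^{i+2}, f′(x) = 2x + 1. Iterate:
  r_0 = 5 (mod 7)
  r_1 = 33 (mod 49)
  r_2 = 327 (mod 343)
  r_3 = 2385 (mod 2401)
Final: r = 2385 satisfies f(r) ≡ 0 mod 7^4.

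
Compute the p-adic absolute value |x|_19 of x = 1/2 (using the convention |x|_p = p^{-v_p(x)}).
|1/2|_19 = 1

Step 1 — compute v_19(x) by factoring powers of 19 out of the numerator and denominator: v_19(1/2) = 0. Step 2 — apply |x|_p = p^{-v_p(x)} = 19^{0} = 1.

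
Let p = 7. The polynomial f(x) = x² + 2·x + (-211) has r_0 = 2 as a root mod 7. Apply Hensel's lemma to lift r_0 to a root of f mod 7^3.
r_2 = 142 (mod 343)

Hensel: r_{i+1} = r_i − f(r_i)·(f′(r_i))^{-1} mod 7^{i+2}, f′(x) = 2x + 2. Iterate:
  r_0 = 2 (mod 7)
  r_1 = 44 (mod 49)
  r_2 = 142 (mod 343)
Final: r = 142 satisfies f(r) ≡ 0 mod 7^3.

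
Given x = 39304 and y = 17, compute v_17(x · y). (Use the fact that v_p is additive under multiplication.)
v_17(668168) = 4

v_p(x) = 3 (factor: 39304 = 17^3 · 8); v_p(y) = 1 (factor: 17 = 17^1 · 1). Additivity: v_p(xy) = v_p(x) + v_p(y) = 3 + 1 = 4. (Direct check: xy = 668168 = 17^4 · (8).)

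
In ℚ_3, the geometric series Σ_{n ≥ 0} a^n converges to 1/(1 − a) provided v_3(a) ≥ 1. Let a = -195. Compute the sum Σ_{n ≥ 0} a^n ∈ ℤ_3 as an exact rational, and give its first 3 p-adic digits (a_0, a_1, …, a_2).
Σ a^n = 1/(1 − a) = 1/196;  first 3 digits = (1, 1, 0)

v_3(a) = 1 ≥ 1, so the series converges in ℤ_3 to 1/(1 − a) = 1/(1 − (-195)) = 1/196. Expand this rational in ℤ_3: compute digits iteratively via d_i = x_i mod 3, x_{i+1} = (x_i − d_i)/3. The first 3 digits are (1, 1, 0).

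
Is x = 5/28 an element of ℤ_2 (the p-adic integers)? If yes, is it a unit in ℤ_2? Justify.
x ∉ ℤ_2 (v_2(x) = -2 < 0)

ℤ_2 = {x ∈ ℚ_2 : v_2(x) ≥ 0} and ℤ_2^× = {x ∈ ℤ_2 : v_2(x) = 0}. Here v_2(5/28) = v_2(num) − v_2(den) = -2; compare against these criteria.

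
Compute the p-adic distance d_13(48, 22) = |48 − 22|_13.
d_13(48, 22) = 1/13

Step 1 — x − y = 48 − 22 = 26. Step 2 — v_13(26) = 1 (factor: 26 = (13^1 · 2); the sign does not affect v_p). Step 3 — |x − y|_13 = 13^{-1} = 1/13.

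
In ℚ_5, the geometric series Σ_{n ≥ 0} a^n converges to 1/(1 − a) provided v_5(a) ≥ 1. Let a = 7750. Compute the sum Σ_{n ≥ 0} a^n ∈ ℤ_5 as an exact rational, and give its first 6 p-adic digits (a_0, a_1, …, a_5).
Σ a^n = 1/(1 − a) = -1/7749;  first 6 digits = (1, 0, 0, 2, 2, 2)

v_5(a) = 3 ≥ 1, so the series converges in ℤ_5 to 1/(1 − a) = 1/(1 − 7750) = -1/7749. Expand this rational in ℤ_5: compute digits iteratively via d_i = x_i mod 5, x_{i+1} = (x_i − d_i)/5. The first 6 digits are (1, 0, 0, 2, 2, 2).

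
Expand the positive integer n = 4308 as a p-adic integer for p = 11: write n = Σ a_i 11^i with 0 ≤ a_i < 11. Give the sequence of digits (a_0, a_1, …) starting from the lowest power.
(a_0, a_1, …) = (7, 6, 2, 3)

Repeated division by 11 gives the digits low-to-high: 4308 = 7 + 6·11^1 + 2·11^2 + 3·11^3. Digit sequence: (7, 6, 2, 3).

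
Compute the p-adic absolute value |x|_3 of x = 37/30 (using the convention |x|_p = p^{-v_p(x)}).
|37/30|_3 = 3

Step 1 — compute v_3(x) by factoring powers of 3 out of the numerator and denominator: v_3(37/30) = -1. Step 2 — apply |x|_p = p^{-v_p(x)} = 3^{1} = 3.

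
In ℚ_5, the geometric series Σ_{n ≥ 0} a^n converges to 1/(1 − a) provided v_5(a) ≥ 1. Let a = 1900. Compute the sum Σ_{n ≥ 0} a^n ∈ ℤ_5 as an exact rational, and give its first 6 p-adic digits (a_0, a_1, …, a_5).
Σ a^n = 1/(1 − a) = -1/1899;  first 6 digits = (1, 0, 1, 0, 4, 0)

v_5(a) = 2 ≥ 1, so the series converges in ℤ_5 to 1/(1 − a) = 1/(1 − 1900) = -1/1899. Expand this rational in ℤ_5: compute digits iteratively via d_i = x_i mod 5, x_{i+1} = (x_i − d_i)/5. The first 6 digits are (1, 0, 1, 0, 4, 0).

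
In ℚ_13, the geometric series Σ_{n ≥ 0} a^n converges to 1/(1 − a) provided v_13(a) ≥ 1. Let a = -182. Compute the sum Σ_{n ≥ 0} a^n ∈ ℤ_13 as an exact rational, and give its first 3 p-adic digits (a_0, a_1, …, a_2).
Σ a^n = 1/(1 − a) = 1/183;  first 3 digits = (1, 12, 12)

v_13(a) = 1 ≥ 1, so the series converges in ℤ_13 to 1/(1 − a) = 1/(1 − (-182)) = 1/183. Expand this rational in ℤ_13: compute digits iteratively via d_i = x_i mod 13, x_{i+1} = (x_i − d_i)/13. The first 3 digits are (1, 12, 12).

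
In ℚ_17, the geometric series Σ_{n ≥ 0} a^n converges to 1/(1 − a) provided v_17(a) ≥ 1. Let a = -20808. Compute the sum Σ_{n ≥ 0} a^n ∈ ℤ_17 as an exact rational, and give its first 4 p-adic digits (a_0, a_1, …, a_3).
Σ a^n = 1/(1 − a) = 1/20809;  first 4 digits = (1, 0, 13, 12)

v_17(a) = 2 ≥ 1, so the series converges in ℤ_17 to 1/(1 − a) = 1/(1 − (-20808)) = 1/20809. Expand this rational in ℤ_17: compute digits iteratively via d_i = x_i mod 17, x_{i+1} = (x_i − d_i)/17. The first 4 digits are (1, 0, 13, 12).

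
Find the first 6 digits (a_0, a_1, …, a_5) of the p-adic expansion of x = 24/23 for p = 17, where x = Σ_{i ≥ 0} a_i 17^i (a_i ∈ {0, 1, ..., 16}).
(a_0, …, a_5) = (4, 5, 13, 14, 8, 15)

v_17(24/23) = 0 (numerator and denominator both coprime to 17), so x ∈ ℤ_17^×. Compute digits iteratively via a_i = x_i mod 17, x_{i+1} = (x_i − a_i)/17, with x_0 = x:
  x_0 = 24/23;  a_0 = 4;  x_1 = (x_0 − 4)/17 = -4/23
  x_1 = -4/23;  a_1 = 5;  x_2 = (x_1 − 5)/17 = -7/23
  x_2 = -7/23;  a_2 = 13;  x_3 = (x_2 − 13)/17 = -18/23
  x_3 = -18/23;  a_3 = 14;  x_4 = (x_3 − 14)/17 = -20/23
  x_4 = -20/23;  a_4 = 8;  x_5 = (x_4 − 8)/17 = -12/23
  x_5 = -12/23;  a_5 = 15;  x_6 = (x_5 − 15)/17 = -21/23
Digits: (4, 5, 13, 14, 8, 15).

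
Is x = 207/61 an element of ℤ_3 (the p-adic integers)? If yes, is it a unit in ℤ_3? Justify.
x ∈ ℤ_3 but not a unit; v_3(x) = 2 > 0

ℤ_3 = {x ∈ ℚ_3 : v_3(x) ≥ 0} and ℤ_3^× = {x ∈ ℤ_3 : v_3(x) = 0}. Here v_3(207/61) = v_3(num) − v_3(den) = 2; compare against these criteria.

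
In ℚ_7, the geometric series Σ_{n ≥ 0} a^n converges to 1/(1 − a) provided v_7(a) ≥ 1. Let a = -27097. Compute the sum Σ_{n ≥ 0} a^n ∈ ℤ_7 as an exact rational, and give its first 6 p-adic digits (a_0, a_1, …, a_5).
Σ a^n = 1/(1 − a) = 1/27098;  first 6 digits = (1, 0, 0, 5, 2, 5)

v_7(a) = 3 ≥ 1, so the series converges in ℤ_7 to 1/(1 − a) = 1/(1 − (-27097)) = 1/27098. Expand this rational in ℤ_7: compute digits iteratively via d_i = x_i mod 7, x_{i+1} = (x_i − d_i)/7. The first 6 digits are (1, 0, 0, 5, 2, 5).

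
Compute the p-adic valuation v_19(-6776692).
v_19(-6776692) = 4

v_19(n) is the largest exponent k such that 19^k divides n. Factor out: -6776692 = -19^4 · 52. (Sign doesn't affect v_p.) So v_19(-6776692) = 4.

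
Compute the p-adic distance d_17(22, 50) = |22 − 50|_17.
d_17(22, 50) = 1

Step 1 — x − y = 22 − 50 = -28. Step 2 — v_17(-28) = 0 (factor: -28 = −(17^0 · 28); the sign does not affect v_p). Step 3 — |x − y|_17 = 17^{0} = 1.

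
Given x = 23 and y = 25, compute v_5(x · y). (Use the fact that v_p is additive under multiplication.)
v_5(575) = 2

v_p(x) = 0 (factor: 23 = 5^0 · 23); v_p(y) = 2 (factor: 25 = 5^2 · 1). Additivity: v_p(xy) = v_p(x) + v_p(y) = 0 + 2 = 2. (Direct check: xy = 575 = 5^2 · (23).)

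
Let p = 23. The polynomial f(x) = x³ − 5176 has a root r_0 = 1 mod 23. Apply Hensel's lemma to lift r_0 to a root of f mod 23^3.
r_2 = 7016 (mod 12167)

Hensel: r_{i+1} = r_i − f(r_i)/f′(r_i) mod 23^{i+2}, where f′(x) = 3x². Iterate:
  r_0 = 1 (mod 23)
  r_1 = 139 (mod 529)
  r_2 = 7016 (mod 12167)
Final: r = 7016 with f(r) ≡ 0 mod 23^3.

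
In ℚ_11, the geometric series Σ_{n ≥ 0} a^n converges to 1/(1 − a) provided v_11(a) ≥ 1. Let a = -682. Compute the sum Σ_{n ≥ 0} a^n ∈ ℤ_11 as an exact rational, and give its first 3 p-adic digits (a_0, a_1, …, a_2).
Σ a^n = 1/(1 − a) = 1/683;  first 3 digits = (1, 4, 10)

v_11(a) = 1 ≥ 1, so the series converges in ℤ_11 to 1/(1 − a) = 1/(1 − (-682)) = 1/683. Expand this rational in ℤ_11: compute digits iteratively via d_i = x_i mod 11, x_{i+1} = (x_i − d_i)/11. The first 3 digits are (1, 4, 10).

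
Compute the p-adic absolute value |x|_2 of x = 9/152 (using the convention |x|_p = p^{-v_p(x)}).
|9/152|_2 = 8

Step 1 — compute v_2(x) by factoring powers of 2 out of the numerator and denominator: v_2(9/152) = -3. Step 2 — apply |x|_p = p^{-v_p(x)} = 2^{3} = 8.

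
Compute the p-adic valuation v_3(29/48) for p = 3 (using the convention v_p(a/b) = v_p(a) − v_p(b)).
v_3(29/48) = -1

Factor powers of 3 from the numerator and denominator of the reduced fraction: 29 = 3^0 · 29 and 48 = 3^1 · 16. Apply v_p(a/b) = v_p(a) − v_p(b): v_3(29/48) = 0 − 1 = -1.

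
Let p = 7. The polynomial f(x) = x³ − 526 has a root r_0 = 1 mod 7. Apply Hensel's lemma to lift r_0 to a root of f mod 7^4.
r_3 = 2136 (mod 2401)

Hensel: r_{i+1} = r_i − f(r_i)/f′(r_i) mod 7^{i+2}, where f′(x) = 3x². Iterate:
  r_0 = 1 (mod 7)
  r_1 = 29 (mod 49)
  r_2 = 78 (mod 343)
  r_3 = 2136 (mod 2401)
Final: r = 2136 with f(r) ≡ 0 mod 7^4.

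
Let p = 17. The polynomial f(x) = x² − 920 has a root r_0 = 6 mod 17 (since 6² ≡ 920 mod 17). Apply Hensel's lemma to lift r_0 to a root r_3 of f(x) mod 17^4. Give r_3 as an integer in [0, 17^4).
r_3 = 77917 (mod 83521)

Hensel's recurrence: r_{i+1} = r_i − f(r_i)·(f′(r_i))^{-1} mod 17^{i+2}, with f′(x) = 2x. Iterate:
  r_0 = 6 (mod 17)
  r_1 = 176 (mod 289)
  r_2 = 4222 (mod 4913)
  r_3 = 77917 (mod 83521)
Final: r_3 = 77917, and one checks f(r_3) ≡ 0 mod 17^4.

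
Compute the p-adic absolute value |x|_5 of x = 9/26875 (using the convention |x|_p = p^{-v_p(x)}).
|9/26875|_5 = 625

Step 1 — compute v_5(x) by factoring powers of 5 out of the numerator and denominator: v_5(9/26875) = -4. Step 2 — apply |x|_p = p^{-v_p(x)} = 5^{4} = 625.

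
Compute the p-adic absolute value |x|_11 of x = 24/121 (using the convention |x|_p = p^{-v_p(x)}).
|24/121|_11 = 121

Step 1 — compute v_11(x) by factoring powers of 11 out of the numerator and denominator: v_11(24/121) = -2. Step 2 — apply |x|_p = p^{-v_p(x)} = 11^{2} = 121.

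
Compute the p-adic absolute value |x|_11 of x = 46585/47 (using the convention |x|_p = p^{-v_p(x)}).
|46585/47|_11 = 1/1331

Step 1 — compute v_11(x) by factoring powers of 11 out of the numerator and denominator: v_11(46585/47) = 3. Step 2 — apply |x|_p = p^{-v_p(x)} = 11^{-3} = 1/1331.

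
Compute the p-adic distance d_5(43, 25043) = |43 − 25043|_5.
d_5(43, 25043) = 1/3125

Step 1 — x − y = 43 − 25043 = -25000. Step 2 — v_5(-25000) = 5 (factor: -25000 = −(5^5 · 8); the sign does not affect v_p). Step 3 — |x − y|_5 = 5^{-5} = 1/3125.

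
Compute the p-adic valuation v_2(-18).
v_2(-18) = 1

v_2(n) is the largest exponent k such that 2^k divides n. Factor out: -18 = -2^1 · 9. (Sign doesn't affect v_p.) So v_2(-18) = 1.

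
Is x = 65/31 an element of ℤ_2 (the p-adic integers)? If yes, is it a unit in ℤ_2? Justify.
x ∈ ℤ_2^× (unit); v_2(x) = 0

ℤ_2 = {x ∈ ℚ_2 : v_2(x) ≥ 0} and ℤ_2^× = {x ∈ ℤ_2 : v_2(x) = 0}. Here v_2(65/31) = v_2(num) − v_2(den) = 0; compare against these criteria.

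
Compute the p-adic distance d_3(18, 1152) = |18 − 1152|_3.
d_3(18, 1152) = 1/81

Step 1 — x − y = 18 − 1152 = -1134. Step 2 — v_3(-1134) = 4 (factor: -1134 = −(3^4 · 14); the sign does not affect v_p). Step 3 — |x − y|_3 = 3^{-4} = 1/81.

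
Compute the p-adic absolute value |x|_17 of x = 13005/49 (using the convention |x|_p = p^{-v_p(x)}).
|13005/49|_17 = 1/289

Step 1 — compute v_17(x) by factoring powers of 17 out of the numerator and denominator: v_17(13005/49) = 2. Step 2 — apply |x|_p = p^{-v_p(x)} = 17^{-2} = 1/289.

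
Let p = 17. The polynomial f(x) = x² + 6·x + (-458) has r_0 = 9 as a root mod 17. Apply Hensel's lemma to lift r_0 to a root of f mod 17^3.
r_2 = 3936 (mod 4913)

Hensel: r_{i+1} = r_i − f(r_i)·(f′(r_i))^{-1} mod 17^{i+2}, f′(x) = 2x + 6. Iterate:
  r_0 = 9 (mod 17)
  r_1 = 179 (mod 289)
  r_2 = 3936 (mod 4913)
Final: r = 3936 satisfies f(r) ≡ 0 mod 17^3.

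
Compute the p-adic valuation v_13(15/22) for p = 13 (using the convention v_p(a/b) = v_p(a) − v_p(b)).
v_13(15/22) = 0

Factor powers of 13 from the numerator and denominator of the reduced fraction: 15 = 13^0 · 15 and 22 = 13^0 · 22. Apply v_p(a/b) = v_p(a) − v_p(b): v_13(15/22) = 0 − 0 = 0.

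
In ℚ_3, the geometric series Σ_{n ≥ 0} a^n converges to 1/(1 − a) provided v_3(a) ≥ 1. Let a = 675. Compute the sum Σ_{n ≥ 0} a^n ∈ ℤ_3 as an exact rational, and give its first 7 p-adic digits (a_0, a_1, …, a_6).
Σ a^n = 1/(1 − a) = -1/674;  first 7 digits = (1, 0, 0, 1, 2, 2, 1)

v_3(a) = 3 ≥ 1, so the series converges in ℤ_3 to 1/(1 − a) = 1/(1 − 675) = -1/674. Expand this rational in ℤ_3: compute digits iteratively via d_i = x_i mod 3, x_{i+1} = (x_i − d_i)/3. The first 7 digits are (1, 0, 0, 1, 2, 2, 1).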